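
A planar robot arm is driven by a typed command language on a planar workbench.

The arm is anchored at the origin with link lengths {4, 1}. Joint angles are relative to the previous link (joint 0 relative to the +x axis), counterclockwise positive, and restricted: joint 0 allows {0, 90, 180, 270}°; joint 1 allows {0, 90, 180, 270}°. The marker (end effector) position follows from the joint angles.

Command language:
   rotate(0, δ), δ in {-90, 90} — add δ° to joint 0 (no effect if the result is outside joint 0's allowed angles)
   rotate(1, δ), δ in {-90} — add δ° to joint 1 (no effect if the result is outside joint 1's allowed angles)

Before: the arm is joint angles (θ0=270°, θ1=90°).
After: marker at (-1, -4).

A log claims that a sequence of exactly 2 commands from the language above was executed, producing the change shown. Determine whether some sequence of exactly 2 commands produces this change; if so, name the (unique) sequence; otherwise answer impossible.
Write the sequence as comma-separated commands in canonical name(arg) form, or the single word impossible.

rotate(1, -90), rotate(1, -90)

from: joint angles (θ0=270°, θ1=90°)
t=1 rotate(1, -90) ⇒ joint angles (θ0=270°, θ1=0°)
t=2 rotate(1, -90) ⇒ joint angles (θ0=270°, θ1=270°)
uniquely the one of 9 2-step routes that fits.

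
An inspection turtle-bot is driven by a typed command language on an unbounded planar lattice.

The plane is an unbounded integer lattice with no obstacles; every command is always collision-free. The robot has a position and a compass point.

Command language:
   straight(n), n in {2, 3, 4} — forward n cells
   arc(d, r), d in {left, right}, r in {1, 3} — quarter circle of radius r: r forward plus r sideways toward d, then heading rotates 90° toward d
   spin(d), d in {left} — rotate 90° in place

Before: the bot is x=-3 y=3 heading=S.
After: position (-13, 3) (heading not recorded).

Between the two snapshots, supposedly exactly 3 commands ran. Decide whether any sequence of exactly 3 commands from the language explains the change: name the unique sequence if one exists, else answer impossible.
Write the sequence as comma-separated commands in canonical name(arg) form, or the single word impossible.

arc(right, 3), straight(4), arc(right, 3)

start: x=-3 y=3 heading=S
1. arc(right, 3) → x=-6 y=0 heading=W
2. straight(4) → x=-10 y=0 heading=W
3. arc(right, 3) → x=-13 y=3 heading=N
uniquely the one of 512 3-step routes that fits.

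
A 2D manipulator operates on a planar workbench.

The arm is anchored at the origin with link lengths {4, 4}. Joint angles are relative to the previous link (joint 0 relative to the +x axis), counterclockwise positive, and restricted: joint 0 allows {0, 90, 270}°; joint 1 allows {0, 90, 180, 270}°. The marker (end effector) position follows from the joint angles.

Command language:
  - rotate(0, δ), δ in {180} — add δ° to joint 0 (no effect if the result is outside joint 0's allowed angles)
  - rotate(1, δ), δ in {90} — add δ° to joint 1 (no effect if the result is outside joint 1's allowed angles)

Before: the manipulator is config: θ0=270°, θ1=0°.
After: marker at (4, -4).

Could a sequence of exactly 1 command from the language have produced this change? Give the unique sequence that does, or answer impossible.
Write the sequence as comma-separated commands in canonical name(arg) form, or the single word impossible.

rotate(1, 90)

begin: config: θ0=270°, θ1=0°
1. rotate(1, 90) → config: θ0=270°, θ1=90°
uniquely the one of 2 1-step routes that fits.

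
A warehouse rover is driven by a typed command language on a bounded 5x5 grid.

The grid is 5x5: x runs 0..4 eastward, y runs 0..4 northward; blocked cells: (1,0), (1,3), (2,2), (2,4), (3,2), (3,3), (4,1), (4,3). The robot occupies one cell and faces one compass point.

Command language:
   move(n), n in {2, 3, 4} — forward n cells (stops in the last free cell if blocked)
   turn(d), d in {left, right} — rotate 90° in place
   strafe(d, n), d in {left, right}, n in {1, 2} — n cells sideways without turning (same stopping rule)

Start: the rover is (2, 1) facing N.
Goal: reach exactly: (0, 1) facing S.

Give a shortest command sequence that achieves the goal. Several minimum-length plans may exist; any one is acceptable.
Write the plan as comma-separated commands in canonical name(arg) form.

from: (2, 1) facing N
1. turn(right) → (2, 1) facing E
2. turn(right) → (2, 1) facing S
3. strafe(right, 2) → (0, 1) facing S
shorter routes all fall short; 3 is best.

turn(right), turn(right), strafe(right, 2)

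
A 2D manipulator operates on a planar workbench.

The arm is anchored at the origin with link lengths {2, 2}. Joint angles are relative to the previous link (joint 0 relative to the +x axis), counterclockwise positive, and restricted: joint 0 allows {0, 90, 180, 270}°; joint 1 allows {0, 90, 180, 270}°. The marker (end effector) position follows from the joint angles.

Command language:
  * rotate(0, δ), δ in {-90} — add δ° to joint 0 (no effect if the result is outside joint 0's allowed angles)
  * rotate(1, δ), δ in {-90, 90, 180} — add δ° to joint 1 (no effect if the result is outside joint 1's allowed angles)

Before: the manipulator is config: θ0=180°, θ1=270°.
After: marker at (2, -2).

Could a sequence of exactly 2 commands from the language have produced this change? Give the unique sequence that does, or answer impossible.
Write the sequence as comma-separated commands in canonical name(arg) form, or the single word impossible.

begin: config: θ0=180°, θ1=270°
step 1 (rotate(0, -90)): config: θ0=90°, θ1=270°
step 2 (rotate(0, -90)): config: θ0=0°, θ1=270°
uniquely the one of 16 2-step routes that fits.

rotate(0, -90), rotate(0, -90)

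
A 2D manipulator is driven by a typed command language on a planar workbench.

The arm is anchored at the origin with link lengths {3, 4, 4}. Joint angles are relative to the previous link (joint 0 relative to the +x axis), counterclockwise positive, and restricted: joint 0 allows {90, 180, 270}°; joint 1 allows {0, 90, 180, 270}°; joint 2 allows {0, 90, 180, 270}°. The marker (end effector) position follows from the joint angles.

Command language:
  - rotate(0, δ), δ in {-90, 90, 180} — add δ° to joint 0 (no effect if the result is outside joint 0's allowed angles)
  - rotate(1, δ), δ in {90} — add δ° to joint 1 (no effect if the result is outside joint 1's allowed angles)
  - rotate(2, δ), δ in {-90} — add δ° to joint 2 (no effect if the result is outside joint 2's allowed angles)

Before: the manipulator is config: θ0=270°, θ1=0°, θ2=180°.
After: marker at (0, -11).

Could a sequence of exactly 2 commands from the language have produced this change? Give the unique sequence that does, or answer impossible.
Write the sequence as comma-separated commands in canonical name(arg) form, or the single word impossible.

rotate(2, -90), rotate(2, -90)

t0: config: θ0=270°, θ1=0°, θ2=180°
1. rotate(2, -90) → config: θ0=270°, θ1=0°, θ2=90°
2. rotate(2, -90) → config: θ0=270°, θ1=0°, θ2=0°
no rival 2-sequence matches.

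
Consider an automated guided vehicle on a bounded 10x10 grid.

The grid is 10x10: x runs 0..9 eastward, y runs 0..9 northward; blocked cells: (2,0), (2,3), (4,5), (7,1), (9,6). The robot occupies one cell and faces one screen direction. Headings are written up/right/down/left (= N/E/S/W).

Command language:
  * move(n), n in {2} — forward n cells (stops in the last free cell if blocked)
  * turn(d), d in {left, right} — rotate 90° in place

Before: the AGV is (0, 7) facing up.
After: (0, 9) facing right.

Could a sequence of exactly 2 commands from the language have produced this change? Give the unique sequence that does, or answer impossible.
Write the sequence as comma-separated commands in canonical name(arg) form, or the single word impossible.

key: position moved to (0,9) AND the heading swung to E — translation plus rotation needed
from: (0, 7) facing up
1. move(2) → (0, 9) facing up
2. turn(right) → (0, 9) facing right
no other 2-command option fits: unique.

move(2), turn(right)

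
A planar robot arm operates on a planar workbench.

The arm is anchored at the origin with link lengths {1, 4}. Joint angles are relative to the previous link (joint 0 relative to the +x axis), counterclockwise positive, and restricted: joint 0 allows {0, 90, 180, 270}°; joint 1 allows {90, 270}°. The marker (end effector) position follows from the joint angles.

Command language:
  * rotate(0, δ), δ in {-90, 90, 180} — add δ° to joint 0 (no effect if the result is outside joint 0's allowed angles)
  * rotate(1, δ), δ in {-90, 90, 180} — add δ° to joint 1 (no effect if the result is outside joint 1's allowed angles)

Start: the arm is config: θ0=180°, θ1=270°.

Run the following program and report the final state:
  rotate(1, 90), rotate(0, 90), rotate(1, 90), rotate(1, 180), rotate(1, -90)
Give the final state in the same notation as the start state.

t0: config: θ0=180°, θ1=270°
t=1 rotate(1, 90) ⇒ config: θ0=180°, θ1=270°
t=2 rotate(0, 90) ⇒ config: θ0=270°, θ1=270°
t=3 rotate(1, 90) ⇒ config: θ0=270°, θ1=270°
t=4 rotate(1, 180) ⇒ config: θ0=270°, θ1=90°
t=5 rotate(1, -90) ⇒ config: θ0=270°, θ1=90°

config: θ0=270°, θ1=90°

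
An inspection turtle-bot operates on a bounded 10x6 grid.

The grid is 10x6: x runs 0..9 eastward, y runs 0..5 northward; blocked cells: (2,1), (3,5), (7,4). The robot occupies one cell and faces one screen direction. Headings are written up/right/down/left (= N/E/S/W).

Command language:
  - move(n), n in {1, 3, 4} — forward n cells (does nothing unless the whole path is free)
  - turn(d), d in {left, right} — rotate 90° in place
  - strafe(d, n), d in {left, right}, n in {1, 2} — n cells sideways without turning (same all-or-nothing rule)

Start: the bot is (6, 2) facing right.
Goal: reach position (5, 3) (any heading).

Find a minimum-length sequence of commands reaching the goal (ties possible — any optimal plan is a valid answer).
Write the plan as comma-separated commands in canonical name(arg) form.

strafe(left, 1), turn(right), strafe(right, 1)

from: (6, 2) facing right
1. strafe(left, 1) → (6, 3) facing right
2. turn(right) → (6, 3) facing down
3. strafe(right, 1) → (5, 3) facing down
minimal: 3 command(s), checked below 3.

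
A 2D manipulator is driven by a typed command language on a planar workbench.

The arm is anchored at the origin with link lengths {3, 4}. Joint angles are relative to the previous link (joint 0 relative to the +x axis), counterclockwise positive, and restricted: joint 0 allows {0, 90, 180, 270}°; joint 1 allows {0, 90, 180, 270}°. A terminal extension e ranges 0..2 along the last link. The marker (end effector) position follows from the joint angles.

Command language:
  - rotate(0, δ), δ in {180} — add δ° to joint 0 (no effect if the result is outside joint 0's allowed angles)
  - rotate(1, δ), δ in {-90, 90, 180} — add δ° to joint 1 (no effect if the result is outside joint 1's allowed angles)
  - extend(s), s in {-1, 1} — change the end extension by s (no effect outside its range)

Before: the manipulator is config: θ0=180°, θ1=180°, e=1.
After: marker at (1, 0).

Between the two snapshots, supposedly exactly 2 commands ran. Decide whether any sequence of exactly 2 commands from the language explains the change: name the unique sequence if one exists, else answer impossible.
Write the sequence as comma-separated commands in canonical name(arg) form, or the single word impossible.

from: config: θ0=180°, θ1=180°, e=1
step 1 (extend(-1)): config: θ0=180°, θ1=180°, e=0
step 2 (extend(-1)): config: θ0=180°, θ1=180°, e=0
uniquely the one of 36 2-step routes that fits.

extend(-1), extend(-1)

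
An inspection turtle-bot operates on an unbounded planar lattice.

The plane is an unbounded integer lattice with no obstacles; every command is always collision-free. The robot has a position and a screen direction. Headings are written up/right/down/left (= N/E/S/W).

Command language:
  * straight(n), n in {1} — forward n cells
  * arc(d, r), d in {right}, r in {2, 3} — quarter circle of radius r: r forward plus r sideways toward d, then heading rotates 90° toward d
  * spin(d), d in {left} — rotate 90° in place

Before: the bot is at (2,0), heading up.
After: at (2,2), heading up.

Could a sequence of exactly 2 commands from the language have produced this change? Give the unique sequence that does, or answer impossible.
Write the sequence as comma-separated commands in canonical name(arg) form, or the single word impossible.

straight(1), straight(1)

key: still facing N at the end — nothing in the sequence rotates
initial: at (2,0), heading up
t=1 straight(1) ⇒ at (2,1), heading up
t=2 straight(1) ⇒ at (2,2), heading up
uniquely the one of 16 2-step routes that fits.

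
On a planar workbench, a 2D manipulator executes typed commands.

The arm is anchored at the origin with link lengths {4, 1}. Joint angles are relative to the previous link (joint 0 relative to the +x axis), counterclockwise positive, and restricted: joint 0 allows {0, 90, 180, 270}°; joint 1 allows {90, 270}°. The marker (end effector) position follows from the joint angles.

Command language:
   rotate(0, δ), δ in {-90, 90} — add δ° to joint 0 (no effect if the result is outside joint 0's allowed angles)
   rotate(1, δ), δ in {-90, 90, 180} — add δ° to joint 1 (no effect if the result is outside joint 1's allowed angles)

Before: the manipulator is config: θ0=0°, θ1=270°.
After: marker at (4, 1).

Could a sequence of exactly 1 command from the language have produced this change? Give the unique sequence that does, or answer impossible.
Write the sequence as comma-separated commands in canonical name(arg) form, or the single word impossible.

rotate(1, 180)

start: config: θ0=0°, θ1=270°
1. rotate(1, 180) → config: θ0=0°, θ1=90°
no other 1-command option fits: unique.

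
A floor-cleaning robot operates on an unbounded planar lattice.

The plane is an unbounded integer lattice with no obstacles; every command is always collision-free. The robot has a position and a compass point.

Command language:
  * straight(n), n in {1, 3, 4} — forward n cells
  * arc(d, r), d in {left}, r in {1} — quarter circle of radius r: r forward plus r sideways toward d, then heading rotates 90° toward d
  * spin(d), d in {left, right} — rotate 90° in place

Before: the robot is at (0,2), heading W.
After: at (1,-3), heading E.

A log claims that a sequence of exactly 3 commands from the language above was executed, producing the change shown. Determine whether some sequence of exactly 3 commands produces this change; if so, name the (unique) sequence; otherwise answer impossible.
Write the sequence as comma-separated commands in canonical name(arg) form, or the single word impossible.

spin(left), straight(4), arc(left, 1)

key: running arc(left, 1) before spin(left) would end elsewhere — order is forced
begin: at (0,2), heading W
1. spin(left) → at (0,2), heading S
2. straight(4) → at (0,-2), heading S
3. arc(left, 1) → at (1,-3), heading E
no other 3-command option fits: unique.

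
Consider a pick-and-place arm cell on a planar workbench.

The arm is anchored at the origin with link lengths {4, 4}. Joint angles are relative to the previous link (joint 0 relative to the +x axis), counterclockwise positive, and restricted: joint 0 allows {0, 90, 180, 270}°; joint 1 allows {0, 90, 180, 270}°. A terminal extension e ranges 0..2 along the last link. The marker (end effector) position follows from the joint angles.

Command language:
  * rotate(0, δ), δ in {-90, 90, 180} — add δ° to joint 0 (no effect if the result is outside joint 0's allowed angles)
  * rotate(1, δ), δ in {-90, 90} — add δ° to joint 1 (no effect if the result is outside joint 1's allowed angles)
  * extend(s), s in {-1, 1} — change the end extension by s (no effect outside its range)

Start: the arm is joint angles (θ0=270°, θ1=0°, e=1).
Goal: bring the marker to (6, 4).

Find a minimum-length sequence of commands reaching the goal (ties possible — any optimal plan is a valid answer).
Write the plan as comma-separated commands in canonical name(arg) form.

begin: joint angles (θ0=270°, θ1=0°, e=1)
t=1 rotate(1, -90) ⇒ joint angles (θ0=270°, θ1=270°, e=1)
t=2 extend(1) ⇒ joint angles (θ0=270°, θ1=270°, e=2)
t=3 rotate(0, 180) ⇒ joint angles (θ0=90°, θ1=270°, e=2)
nothing shorter than 3 reaches the goal.

rotate(1, -90), extend(1), rotate(0, 180)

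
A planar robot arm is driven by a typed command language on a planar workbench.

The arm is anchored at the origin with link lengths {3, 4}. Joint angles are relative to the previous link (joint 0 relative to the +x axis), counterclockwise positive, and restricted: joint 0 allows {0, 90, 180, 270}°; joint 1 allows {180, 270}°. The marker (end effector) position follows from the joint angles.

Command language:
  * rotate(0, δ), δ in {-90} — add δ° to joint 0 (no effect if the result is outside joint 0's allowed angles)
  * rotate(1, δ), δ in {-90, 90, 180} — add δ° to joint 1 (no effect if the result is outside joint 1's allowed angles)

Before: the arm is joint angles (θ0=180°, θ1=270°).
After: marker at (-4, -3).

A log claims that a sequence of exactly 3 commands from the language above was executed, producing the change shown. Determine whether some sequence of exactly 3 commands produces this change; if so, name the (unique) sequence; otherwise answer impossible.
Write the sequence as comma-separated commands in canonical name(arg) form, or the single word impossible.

begin: joint angles (θ0=180°, θ1=270°)
step 1 (rotate(0, -90)): joint angles (θ0=90°, θ1=270°)
step 2 (rotate(0, -90)): joint angles (θ0=0°, θ1=270°)
step 3 (rotate(0, -90)): joint angles (θ0=270°, θ1=270°)
no rival 3-sequence matches.

rotate(0, -90), rotate(0, -90), rotate(0, -90)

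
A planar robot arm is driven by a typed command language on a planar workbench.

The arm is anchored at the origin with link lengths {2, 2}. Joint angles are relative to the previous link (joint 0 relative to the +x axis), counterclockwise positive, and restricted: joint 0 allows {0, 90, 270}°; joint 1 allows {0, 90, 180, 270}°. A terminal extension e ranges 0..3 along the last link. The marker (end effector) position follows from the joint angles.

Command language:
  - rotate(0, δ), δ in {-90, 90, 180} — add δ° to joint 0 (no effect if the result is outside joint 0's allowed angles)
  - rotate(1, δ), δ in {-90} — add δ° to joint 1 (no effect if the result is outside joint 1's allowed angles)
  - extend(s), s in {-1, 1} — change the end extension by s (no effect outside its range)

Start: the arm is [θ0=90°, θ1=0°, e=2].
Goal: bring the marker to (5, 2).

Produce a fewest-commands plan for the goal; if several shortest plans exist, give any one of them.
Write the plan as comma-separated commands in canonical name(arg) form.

from: [θ0=90°, θ1=0°, e=2]
[1] after extend(1): [θ0=90°, θ1=0°, e=3]
[2] after rotate(1, -90): [θ0=90°, θ1=270°, e=3]
shorter routes all fall short; 2 is best.

extend(1), rotate(1, -90)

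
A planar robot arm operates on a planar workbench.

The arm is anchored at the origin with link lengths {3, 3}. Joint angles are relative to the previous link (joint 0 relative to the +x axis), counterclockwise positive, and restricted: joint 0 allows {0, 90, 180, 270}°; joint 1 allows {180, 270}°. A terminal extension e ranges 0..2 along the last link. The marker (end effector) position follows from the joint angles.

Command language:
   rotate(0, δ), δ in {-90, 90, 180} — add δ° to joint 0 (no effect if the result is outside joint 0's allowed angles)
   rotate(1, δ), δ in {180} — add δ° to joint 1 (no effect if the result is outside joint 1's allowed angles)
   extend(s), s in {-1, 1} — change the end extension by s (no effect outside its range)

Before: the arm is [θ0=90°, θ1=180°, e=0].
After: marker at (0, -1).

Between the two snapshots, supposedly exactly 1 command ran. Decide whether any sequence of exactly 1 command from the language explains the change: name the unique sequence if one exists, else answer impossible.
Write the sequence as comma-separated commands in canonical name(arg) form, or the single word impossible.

from: [θ0=90°, θ1=180°, e=0]
t=1 extend(1) ⇒ [θ0=90°, θ1=180°, e=1]
all 6 alternatives checked — unique.

extend(1)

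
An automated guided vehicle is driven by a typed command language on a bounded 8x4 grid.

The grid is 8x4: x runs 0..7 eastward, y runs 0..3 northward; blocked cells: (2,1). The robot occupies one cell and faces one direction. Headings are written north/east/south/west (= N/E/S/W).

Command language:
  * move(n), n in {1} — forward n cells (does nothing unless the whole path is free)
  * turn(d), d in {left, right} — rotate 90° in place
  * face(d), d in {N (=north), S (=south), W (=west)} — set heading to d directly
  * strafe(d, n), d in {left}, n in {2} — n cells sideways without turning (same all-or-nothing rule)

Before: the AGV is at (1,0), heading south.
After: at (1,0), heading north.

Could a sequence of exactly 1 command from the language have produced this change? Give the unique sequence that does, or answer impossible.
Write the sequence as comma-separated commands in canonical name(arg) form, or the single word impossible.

key: parked at (1,0) the whole time — nothing moves the robot
initial: at (1,0), heading south
[1] after face(N): at (1,0), heading north
no other 1-command option fits: unique.

face(N)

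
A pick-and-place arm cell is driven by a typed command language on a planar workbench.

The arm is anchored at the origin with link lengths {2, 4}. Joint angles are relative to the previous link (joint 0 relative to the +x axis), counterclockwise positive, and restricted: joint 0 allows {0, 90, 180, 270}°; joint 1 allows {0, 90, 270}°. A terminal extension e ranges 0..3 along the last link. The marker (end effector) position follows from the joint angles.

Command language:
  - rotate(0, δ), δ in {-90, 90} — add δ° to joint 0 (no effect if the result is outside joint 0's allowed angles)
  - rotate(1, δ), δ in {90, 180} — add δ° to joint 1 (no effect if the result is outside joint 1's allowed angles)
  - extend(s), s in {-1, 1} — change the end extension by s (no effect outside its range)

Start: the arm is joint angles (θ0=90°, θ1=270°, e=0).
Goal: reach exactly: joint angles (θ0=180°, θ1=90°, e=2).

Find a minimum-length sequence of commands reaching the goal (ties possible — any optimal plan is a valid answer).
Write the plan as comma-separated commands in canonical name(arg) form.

initial: joint angles (θ0=90°, θ1=270°, e=0)
[1] after extend(1): joint angles (θ0=90°, θ1=270°, e=1)
[2] after extend(1): joint angles (θ0=90°, θ1=270°, e=2)
[3] after rotate(1, 180): joint angles (θ0=90°, θ1=90°, e=2)
[4] after rotate(0, 90): joint angles (θ0=180°, θ1=90°, e=2)
no 3-step plan works, so 4 is optimal.

extend(1), extend(1), rotate(1, 180), rotate(0, 90)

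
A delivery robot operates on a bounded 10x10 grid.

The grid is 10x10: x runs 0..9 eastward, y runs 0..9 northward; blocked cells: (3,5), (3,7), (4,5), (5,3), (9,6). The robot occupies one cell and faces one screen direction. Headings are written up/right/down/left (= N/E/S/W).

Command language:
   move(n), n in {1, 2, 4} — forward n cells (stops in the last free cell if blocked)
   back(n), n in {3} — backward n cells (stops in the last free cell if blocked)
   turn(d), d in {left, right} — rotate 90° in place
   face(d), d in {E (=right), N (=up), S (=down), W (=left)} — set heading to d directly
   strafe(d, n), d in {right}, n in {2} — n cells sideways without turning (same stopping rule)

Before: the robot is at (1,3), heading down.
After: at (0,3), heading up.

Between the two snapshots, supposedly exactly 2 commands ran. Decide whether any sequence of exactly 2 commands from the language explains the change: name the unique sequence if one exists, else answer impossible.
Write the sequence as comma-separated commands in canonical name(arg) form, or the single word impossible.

key: strafe(right, 2) runs into the grid edge before its full distance
start: at (1,3), heading down
[1] after strafe(right, 2): at (0,3), heading down
[2] after face(N): at (0,3), heading up
uniquely the one of 121 2-step routes that fits.

strafe(right, 2), face(N)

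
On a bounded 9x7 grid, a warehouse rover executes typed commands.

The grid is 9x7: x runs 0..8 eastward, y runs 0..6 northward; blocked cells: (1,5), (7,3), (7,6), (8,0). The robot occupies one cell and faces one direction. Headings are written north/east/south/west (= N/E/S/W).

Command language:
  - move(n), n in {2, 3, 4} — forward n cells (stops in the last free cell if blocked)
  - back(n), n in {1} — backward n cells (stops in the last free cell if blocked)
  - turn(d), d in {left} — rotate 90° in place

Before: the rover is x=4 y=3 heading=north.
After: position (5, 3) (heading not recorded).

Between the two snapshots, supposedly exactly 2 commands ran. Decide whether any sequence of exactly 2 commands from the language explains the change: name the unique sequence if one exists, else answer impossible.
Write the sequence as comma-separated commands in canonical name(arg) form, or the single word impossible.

turn(left), back(1)

key: running back(1) before turn(left) would end elsewhere — order is forced
from: x=4 y=3 heading=north
1. turn(left) → x=4 y=3 heading=west
2. back(1) → x=5 y=3 heading=west
no other 2-command option fits: unique.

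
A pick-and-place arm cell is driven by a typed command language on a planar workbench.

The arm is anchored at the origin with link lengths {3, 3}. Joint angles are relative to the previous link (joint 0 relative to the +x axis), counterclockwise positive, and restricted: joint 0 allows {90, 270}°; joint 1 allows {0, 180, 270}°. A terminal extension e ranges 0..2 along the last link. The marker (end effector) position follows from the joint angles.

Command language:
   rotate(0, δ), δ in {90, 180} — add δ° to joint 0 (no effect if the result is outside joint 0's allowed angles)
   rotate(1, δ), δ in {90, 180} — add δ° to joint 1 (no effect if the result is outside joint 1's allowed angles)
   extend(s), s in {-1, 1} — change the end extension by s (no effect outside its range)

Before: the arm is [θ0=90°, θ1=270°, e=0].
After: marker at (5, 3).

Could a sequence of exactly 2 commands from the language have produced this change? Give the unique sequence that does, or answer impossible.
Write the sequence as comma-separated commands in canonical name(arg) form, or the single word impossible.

extend(1), extend(1)

initial: [θ0=90°, θ1=270°, e=0]
1. extend(1) → [θ0=90°, θ1=270°, e=1]
2. extend(1) → [θ0=90°, θ1=270°, e=2]
all 36 alternatives checked — unique.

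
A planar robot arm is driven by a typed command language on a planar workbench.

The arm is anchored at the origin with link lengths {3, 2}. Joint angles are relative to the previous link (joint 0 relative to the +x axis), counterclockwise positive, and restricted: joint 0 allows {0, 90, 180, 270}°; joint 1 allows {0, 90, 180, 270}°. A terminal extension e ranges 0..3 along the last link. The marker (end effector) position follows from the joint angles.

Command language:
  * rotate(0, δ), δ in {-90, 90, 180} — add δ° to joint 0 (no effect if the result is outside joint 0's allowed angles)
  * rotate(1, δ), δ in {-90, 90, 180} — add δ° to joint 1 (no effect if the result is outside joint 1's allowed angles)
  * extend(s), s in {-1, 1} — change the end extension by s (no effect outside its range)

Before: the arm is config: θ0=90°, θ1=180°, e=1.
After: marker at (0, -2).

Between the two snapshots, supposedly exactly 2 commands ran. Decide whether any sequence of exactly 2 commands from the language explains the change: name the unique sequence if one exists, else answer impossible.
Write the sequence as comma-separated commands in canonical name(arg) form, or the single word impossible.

extend(1), extend(1)

initial: config: θ0=90°, θ1=180°, e=1
t=1 extend(1) ⇒ config: θ0=90°, θ1=180°, e=2
t=2 extend(1) ⇒ config: θ0=90°, θ1=180°, e=3
uniquely the one of 64 2-step routes that fits.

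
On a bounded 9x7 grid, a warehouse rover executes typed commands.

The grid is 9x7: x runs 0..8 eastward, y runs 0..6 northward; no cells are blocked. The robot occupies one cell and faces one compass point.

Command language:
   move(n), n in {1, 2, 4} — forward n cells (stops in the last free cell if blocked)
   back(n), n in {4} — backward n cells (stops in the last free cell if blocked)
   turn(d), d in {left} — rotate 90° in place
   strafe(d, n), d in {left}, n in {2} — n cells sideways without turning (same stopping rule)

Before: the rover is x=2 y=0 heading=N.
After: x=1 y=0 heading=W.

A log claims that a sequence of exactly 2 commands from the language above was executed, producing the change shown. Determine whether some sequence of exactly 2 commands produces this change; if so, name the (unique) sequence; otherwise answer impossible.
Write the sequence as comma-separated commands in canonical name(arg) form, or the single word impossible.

key: order matters: swapping turn(left) and move(1) lands elsewhere
from: x=2 y=0 heading=N
[1] after turn(left): x=2 y=0 heading=W
[2] after move(1): x=1 y=0 heading=W
no rival 2-sequence matches.

turn(left), move(1)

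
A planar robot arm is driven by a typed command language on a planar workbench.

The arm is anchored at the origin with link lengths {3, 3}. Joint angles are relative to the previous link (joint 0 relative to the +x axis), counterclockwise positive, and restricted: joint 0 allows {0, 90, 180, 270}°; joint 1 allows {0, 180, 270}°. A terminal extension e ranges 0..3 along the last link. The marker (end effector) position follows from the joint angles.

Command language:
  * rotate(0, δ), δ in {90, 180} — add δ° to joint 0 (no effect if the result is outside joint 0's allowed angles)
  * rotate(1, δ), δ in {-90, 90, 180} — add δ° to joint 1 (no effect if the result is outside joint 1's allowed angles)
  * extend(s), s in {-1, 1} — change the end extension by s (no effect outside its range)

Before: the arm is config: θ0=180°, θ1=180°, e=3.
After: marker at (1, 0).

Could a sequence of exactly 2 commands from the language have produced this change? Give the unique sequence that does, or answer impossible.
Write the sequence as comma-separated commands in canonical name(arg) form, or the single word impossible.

extend(-1), extend(-1)

begin: config: θ0=180°, θ1=180°, e=3
[1] after extend(-1): config: θ0=180°, θ1=180°, e=2
[2] after extend(-1): config: θ0=180°, θ1=180°, e=1
no other 2-command option fits: unique.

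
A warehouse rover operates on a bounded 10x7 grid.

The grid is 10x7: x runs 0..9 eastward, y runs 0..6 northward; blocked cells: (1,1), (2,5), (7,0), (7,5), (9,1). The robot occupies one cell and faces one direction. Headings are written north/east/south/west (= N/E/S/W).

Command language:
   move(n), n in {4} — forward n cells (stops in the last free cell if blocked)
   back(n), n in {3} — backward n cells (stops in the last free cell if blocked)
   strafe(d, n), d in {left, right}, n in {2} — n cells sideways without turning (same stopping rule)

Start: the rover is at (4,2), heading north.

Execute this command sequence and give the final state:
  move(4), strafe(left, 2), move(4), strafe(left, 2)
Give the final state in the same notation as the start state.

start: at (4,2), heading north
step 1 (move(4)): at (4,6), heading north
step 2 (strafe(left, 2)): at (2,6), heading north
step 3 (move(4)): at (2,6), heading north
step 4 (strafe(left, 2)): at (0,6), heading north

at (0,6), heading north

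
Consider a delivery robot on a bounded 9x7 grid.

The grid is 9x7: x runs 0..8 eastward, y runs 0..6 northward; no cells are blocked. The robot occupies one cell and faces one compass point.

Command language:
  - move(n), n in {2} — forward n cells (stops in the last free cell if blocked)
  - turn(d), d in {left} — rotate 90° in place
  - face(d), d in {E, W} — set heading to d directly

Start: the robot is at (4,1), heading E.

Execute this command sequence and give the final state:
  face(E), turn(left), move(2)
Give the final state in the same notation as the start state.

begin: at (4,1), heading E
1. face(E) → at (4,1), heading E
2. turn(left) → at (4,1), heading N
3. move(2) → at (4,3), heading N

at (4,3), heading N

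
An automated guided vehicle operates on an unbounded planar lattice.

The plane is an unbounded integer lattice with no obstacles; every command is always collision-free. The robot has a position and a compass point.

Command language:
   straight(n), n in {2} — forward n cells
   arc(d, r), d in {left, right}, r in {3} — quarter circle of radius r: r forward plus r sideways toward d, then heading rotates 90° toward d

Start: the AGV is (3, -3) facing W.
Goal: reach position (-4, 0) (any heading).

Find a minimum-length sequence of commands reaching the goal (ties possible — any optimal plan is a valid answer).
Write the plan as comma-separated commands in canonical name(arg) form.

initial: (3, -3) facing W
1. straight(2) → (1, -3) facing W
2. straight(2) → (-1, -3) facing W
3. arc(right, 3) → (-4, 0) facing N
shorter routes all fall short; 3 is best.

straight(2), straight(2), arc(right, 3)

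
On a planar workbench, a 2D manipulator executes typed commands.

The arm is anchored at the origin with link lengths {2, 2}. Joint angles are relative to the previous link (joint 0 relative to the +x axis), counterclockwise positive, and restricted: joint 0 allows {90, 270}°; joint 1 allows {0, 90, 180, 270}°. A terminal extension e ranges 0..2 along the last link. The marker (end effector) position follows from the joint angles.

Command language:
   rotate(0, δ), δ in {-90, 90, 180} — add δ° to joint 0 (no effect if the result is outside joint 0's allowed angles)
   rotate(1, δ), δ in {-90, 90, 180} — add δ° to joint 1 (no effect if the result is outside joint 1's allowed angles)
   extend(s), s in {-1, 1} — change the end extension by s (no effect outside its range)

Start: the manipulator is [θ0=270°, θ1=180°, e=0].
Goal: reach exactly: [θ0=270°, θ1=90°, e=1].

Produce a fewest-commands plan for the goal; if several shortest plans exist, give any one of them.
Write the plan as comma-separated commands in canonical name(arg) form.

extend(1), rotate(1, -90)

begin: [θ0=270°, θ1=180°, e=0]
step 1 (extend(1)): [θ0=270°, θ1=180°, e=1]
step 2 (rotate(1, -90)): [θ0=270°, θ1=90°, e=1]
nothing shorter than 2 reaches the goal.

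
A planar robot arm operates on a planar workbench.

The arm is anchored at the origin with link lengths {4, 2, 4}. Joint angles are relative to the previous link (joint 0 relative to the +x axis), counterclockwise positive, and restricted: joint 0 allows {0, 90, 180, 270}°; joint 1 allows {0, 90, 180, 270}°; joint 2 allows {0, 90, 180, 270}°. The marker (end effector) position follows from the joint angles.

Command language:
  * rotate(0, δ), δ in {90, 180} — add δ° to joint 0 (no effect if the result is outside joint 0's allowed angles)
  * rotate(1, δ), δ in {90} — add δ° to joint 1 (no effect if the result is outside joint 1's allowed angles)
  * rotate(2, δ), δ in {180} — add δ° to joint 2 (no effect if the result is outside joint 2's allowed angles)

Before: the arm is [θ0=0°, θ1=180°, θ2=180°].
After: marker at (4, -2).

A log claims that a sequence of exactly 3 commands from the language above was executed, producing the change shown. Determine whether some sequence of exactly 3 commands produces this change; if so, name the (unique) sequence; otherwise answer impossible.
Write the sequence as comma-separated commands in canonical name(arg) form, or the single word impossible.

rotate(1, 90), rotate(1, 90), rotate(1, 90)

start: [θ0=0°, θ1=180°, θ2=180°]
[1] after rotate(1, 90): [θ0=0°, θ1=270°, θ2=180°]
[2] after rotate(1, 90): [θ0=0°, θ1=0°, θ2=180°]
[3] after rotate(1, 90): [θ0=0°, θ1=90°, θ2=180°]
no rival 3-sequence matches.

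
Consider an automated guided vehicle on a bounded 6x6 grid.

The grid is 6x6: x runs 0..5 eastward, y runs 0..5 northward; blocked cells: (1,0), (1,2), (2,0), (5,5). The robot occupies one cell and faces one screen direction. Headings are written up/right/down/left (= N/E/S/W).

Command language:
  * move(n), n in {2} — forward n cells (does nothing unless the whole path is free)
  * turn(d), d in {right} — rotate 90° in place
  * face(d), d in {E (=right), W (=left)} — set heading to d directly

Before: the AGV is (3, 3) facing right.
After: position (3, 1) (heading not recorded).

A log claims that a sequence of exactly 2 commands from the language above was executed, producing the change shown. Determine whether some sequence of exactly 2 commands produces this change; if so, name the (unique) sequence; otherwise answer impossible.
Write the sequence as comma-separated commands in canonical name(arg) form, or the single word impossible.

key: order matters: swapping turn(right) and move(2) lands elsewhere
begin: (3, 3) facing right
t=1 turn(right) ⇒ (3, 3) facing down
t=2 move(2) ⇒ (3, 1) facing down
no rival 2-sequence matches.

turn(right), move(2)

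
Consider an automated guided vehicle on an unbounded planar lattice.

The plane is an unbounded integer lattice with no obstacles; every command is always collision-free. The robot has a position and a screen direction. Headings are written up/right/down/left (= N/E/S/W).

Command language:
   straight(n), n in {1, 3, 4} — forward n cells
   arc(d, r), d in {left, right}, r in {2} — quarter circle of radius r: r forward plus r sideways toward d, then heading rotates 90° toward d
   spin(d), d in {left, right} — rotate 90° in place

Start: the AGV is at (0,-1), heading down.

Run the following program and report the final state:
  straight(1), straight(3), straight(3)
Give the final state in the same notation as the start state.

at (0,-8), heading down

t0: at (0,-1), heading down
step 1 (straight(1)): at (0,-2), heading down
step 2 (straight(3)): at (0,-5), heading down
step 3 (straight(3)): at (0,-8), heading down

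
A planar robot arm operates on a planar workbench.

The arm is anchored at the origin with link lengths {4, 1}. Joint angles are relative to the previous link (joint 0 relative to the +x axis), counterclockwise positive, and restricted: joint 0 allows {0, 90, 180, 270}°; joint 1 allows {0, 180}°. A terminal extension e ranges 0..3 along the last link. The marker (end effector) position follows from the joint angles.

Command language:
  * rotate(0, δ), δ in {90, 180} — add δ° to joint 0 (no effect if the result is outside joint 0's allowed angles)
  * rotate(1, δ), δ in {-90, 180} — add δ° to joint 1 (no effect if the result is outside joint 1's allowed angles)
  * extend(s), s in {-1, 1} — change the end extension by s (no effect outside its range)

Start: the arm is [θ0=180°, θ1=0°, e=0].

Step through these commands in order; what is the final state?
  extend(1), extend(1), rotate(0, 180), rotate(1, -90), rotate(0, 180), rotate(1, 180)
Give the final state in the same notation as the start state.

[θ0=180°, θ1=180°, e=2]

initial: [θ0=180°, θ1=0°, e=0]
1. extend(1) → [θ0=180°, θ1=0°, e=1]
2. extend(1) → [θ0=180°, θ1=0°, e=2]
3. rotate(0, 180) → [θ0=0°, θ1=0°, e=2]
4. rotate(1, -90) → [θ0=0°, θ1=0°, e=2]
5. rotate(0, 180) → [θ0=180°, θ1=0°, e=2]
6. rotate(1, 180) → [θ0=180°, θ1=180°, e=2]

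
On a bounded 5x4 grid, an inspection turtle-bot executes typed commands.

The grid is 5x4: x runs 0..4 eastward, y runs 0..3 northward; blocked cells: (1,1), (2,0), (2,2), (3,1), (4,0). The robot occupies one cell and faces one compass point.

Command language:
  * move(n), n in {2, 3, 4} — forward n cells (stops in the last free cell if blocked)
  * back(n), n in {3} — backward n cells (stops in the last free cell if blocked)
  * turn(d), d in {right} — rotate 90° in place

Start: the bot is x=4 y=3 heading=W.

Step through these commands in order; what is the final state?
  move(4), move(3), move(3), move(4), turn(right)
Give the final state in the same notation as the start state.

from: x=4 y=3 heading=W
[1] after move(4): x=0 y=3 heading=W
[2] after move(3): x=0 y=3 heading=W
[3] after move(3): x=0 y=3 heading=W
[4] after move(4): x=0 y=3 heading=W
[5] after turn(right): x=0 y=3 heading=N

x=0 y=3 heading=N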